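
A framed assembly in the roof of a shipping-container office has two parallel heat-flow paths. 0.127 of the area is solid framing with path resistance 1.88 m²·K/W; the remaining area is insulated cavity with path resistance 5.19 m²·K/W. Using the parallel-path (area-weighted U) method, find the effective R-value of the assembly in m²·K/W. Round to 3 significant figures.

4.24 m²·K/W

U_eff = 0.873/5.19 + 0.127/1.88 = 0.1682 + 0.06755 = 0.2358
R_eff = 1/U_eff = 4.242 m²·K/W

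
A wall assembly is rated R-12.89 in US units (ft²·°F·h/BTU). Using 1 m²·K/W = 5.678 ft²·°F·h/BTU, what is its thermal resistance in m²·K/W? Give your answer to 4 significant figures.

R_SI = 12.89/5.678 = 2.2702

2.270 m²·K/W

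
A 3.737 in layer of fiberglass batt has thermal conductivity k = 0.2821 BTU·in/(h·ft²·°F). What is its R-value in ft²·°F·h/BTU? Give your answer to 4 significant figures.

R = L/k = 3.737/0.2821 = 13.247 ft²·°F·h/BTU

13.25 ft²·°F·h/BTU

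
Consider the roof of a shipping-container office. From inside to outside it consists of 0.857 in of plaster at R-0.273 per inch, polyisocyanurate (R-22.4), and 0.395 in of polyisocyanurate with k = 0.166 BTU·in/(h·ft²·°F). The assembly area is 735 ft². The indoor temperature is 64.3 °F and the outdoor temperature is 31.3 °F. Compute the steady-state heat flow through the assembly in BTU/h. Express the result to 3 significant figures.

970 BTU/h

0.857 × 0.273 = 0.234
0.395/0.166 = 2.38
R_total = 0.234 + 22.4 + 2.38 = 25.01 ft²·°F·h/BTU
Q = A·ΔT/R = 735 × (64.3 − 31.3) / 25.01 = 969.7 BTU/h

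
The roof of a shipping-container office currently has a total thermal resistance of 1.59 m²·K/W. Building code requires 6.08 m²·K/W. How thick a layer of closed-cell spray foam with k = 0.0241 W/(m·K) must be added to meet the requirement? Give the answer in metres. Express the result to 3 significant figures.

0.108 m

ΔR = 6.08 − 1.59 = 4.49 m²·K/W
L = ΔR × k = 4.49 × 0.0241 = 0.1082 m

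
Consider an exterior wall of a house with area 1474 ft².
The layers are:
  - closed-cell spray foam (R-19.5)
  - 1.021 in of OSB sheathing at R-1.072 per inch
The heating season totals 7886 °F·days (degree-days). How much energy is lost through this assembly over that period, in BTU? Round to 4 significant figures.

13550000 BTU

1.021 × 1.072 = 1.0945
R_total = 19.5 + 1.0945 = 20.595 ft²·°F·h/BTU
E = A × HDD × 24 / R = 1474 × 7886 × 24 / 20.595 = 13546000 BTU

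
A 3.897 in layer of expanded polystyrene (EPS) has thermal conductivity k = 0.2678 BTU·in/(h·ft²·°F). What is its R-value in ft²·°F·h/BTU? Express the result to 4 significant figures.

14.55 ft²·°F·h/BTU

R = L/k = 3.897/0.2678 = 14.552 ft²·°F·h/BTU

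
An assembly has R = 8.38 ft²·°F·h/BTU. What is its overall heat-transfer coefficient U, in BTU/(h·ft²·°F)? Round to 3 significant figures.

0.119 BTU/(h·ft²·°F)

U = 1/R = 1/8.38 = 0.1193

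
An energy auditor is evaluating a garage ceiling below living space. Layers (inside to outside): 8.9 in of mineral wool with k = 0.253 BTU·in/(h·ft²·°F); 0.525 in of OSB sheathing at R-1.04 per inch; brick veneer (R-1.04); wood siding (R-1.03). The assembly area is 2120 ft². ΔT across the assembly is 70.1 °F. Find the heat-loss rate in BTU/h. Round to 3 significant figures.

8.9/0.253 = 35.18
0.525 × 1.04 = 0.546
R_total = 35.18 + 0.546 + 1.04 + 1.03 = 37.79 ft²·°F·h/BTU
Q = A·ΔT/R = 2120 × 70.1 / 37.79 = 3932 BTU/h

3930 BTU/h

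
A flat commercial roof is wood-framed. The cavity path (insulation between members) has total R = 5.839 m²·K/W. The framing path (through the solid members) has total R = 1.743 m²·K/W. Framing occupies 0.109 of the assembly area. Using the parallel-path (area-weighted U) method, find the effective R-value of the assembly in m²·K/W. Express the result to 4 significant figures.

4.648 m²·K/W

U_eff = 0.891/5.839 + 0.109/1.743 = 0.15259 + 0.062536 = 0.21513
R_eff = 1/U_eff = 4.6483 m²·K/W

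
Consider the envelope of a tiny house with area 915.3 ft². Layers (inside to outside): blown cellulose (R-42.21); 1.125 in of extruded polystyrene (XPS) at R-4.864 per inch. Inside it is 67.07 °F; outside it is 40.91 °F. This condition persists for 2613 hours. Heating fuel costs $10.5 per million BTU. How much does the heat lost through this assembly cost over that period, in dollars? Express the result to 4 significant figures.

1.125 × 4.864 = 5.472
R_total = 42.21 + 5.472 = 47.682 ft²·°F·h/BTU
Q = 915.3 × (67.07 − 40.91) / 47.682 = 502.17 BTU/h
E = 502.17 × 2613 = 1312200 BTU
Cost = 1312200/10⁶ × 10.5 = $13.778

13.78 dollars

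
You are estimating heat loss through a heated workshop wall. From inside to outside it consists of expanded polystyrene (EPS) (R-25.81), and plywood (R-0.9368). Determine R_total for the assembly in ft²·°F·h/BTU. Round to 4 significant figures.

26.75 ft²·°F·h/BTU

R_total = 25.81 + 0.9368 = 26.747 ft²·°F·h/BTU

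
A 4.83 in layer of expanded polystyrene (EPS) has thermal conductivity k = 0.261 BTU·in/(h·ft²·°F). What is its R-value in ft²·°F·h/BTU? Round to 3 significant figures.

18.5 ft²·°F·h/BTU

R = L/k = 4.83/0.261 = 18.51 ft²·°F·h/BTU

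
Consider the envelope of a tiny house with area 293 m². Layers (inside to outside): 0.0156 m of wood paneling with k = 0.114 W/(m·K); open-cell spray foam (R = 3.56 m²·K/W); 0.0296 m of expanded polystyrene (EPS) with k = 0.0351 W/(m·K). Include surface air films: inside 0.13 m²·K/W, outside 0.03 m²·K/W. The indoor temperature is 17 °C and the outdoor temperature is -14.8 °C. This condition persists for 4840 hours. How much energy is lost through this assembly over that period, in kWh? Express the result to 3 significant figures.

0.0156/0.114 = 0.1368
0.0296/0.0351 = 0.8433
R_total = 0.13 + 0.1368 + 3.56 + 0.8433 + 0.03 = 4.7 m²·K/W
Q = 293 × (17 − (-14.8)) / 4.7 = 1982 W
E = 1982 W × 4840 h / 1000 = 9595 kWh

9590 kWh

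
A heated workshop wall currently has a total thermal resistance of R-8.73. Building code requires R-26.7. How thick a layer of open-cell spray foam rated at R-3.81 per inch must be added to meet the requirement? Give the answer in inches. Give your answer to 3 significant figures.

ΔR = 26.7 − 8.73 = 17.97 ft²·°F·h/BTU
L = ΔR / (R/in) = 17.97/3.81 = 4.717 in

4.72 in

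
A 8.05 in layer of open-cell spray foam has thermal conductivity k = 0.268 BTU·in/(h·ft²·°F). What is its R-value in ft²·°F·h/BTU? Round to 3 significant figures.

R = L/k = 8.05/0.268 = 30.04 ft²·°F·h/BTU

30.0 ft²·°F·h/BTU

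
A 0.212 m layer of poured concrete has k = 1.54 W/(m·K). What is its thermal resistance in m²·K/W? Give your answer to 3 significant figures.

0.138 m²·K/W

R = L/k = 0.212/1.54 = 0.1377 m²·K/W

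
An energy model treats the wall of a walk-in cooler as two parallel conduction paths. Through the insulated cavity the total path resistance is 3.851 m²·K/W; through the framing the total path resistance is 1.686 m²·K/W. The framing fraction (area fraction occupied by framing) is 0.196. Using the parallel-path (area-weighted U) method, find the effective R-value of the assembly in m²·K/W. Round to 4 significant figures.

U_eff = 0.804/3.851 + 0.196/1.686 = 0.20878 + 0.11625 = 0.32503
R_eff = 1/U_eff = 3.0767 m²·K/W

3.077 m²·K/W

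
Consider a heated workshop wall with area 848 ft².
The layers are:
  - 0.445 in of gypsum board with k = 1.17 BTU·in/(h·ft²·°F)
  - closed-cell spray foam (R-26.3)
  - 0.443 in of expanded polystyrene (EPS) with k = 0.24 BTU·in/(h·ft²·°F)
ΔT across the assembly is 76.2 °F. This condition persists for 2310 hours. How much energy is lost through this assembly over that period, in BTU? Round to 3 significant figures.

5230000 BTU

0.445/1.17 = 0.3803
0.443/0.24 = 1.846
R_total = 0.3803 + 26.3 + 1.846 = 28.53 ft²·°F·h/BTU
Q = 848 × 76.2 / 28.53 = 2265 BTU/h
E = 2265 × 2310 = 5233000 BTU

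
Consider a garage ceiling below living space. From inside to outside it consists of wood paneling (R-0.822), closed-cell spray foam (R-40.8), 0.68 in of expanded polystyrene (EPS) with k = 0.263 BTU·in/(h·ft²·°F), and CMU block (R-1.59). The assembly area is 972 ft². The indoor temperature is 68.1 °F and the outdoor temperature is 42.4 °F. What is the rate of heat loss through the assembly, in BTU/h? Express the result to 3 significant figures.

545 BTU/h

0.68/0.263 = 2.586
R_total = 0.822 + 40.8 + 2.586 + 1.59 = 45.8 ft²·°F·h/BTU
Q = A·ΔT/R = 972 × (68.1 − 42.4) / 45.8 = 545.5 BTU/h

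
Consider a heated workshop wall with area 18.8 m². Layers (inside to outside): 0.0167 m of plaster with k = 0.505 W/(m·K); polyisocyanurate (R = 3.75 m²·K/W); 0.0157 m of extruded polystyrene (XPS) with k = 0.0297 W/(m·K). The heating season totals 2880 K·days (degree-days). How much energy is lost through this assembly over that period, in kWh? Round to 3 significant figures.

0.0167/0.505 = 0.03307
0.0157/0.0297 = 0.5286
R_total = 0.03307 + 3.75 + 0.5286 = 4.312 m²·K/W
E = A × HDD × 24 / R / 1000 = 18.8 × 2880 × 24 / 4.312 / 1000 = 301.4 kWh

301 kWh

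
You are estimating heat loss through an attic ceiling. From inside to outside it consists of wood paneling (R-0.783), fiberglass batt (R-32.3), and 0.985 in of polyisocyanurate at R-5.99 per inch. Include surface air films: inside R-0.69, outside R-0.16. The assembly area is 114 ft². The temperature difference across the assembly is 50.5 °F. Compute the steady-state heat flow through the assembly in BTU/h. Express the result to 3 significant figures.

0.985 × 5.99 = 5.9
R_total = 0.69 + 0.783 + 32.3 + 5.9 + 0.16 = 39.83 ft²·°F·h/BTU
Q = A·ΔT/R = 114 × 50.5 / 39.83 = 144.5 BTU/h

145 BTU/h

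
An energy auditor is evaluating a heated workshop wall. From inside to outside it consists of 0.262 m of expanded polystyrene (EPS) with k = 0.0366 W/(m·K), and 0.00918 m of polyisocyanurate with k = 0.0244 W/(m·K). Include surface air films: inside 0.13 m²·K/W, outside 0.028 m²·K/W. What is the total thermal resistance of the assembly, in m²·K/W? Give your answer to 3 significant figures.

0.262/0.0366 = 7.158
0.00918/0.0244 = 0.3762
R_total = 0.13 + 7.158 + 0.3762 + 0.028 = 7.693 m²·K/W

7.69 m²·K/W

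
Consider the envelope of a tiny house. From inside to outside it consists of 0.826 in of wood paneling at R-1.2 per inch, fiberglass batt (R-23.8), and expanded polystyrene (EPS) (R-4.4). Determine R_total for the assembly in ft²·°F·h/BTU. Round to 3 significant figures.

0.826 × 1.2 = 0.9912
R_total = 0.9912 + 23.8 + 4.4 = 29.19 ft²·°F·h/BTU

29.2 ft²·°F·h/BTU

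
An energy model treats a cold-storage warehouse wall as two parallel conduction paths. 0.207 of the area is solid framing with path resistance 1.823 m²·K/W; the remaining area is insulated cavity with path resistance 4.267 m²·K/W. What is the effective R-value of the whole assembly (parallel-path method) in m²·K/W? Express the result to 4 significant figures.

U_eff = 0.793/4.267 + 0.207/1.823 = 0.18584 + 0.11355 = 0.29939
R_eff = 1/U_eff = 3.3401 m²·K/W

3.340 m²·K/W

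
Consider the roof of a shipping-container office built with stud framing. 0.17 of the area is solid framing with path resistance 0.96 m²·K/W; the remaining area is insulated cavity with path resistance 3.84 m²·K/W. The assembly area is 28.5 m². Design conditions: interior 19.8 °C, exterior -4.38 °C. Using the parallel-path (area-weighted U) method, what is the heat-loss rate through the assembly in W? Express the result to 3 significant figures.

U_eff = 0.83/3.84 + 0.17/0.96 = 0.2161 + 0.1771 = 0.3932
R_eff = 1/U_eff = 2.543 m²·K/W
Q = 28.5 × (19.8 − (-4.38)) / 2.543 = 271 W

271 W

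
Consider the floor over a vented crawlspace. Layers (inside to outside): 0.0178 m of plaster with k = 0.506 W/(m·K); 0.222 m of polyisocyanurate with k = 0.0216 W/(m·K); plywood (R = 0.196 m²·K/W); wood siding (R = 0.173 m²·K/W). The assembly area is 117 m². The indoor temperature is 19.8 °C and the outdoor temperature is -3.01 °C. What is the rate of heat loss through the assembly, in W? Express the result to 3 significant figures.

250 W

0.0178/0.506 = 0.03518
0.222/0.0216 = 10.28
R_total = 0.03518 + 10.28 + 0.196 + 0.173 = 10.68 m²·K/W
Q = A·ΔT/R = 117 × (19.8 − (-3.01)) / 10.68 = 249.8 W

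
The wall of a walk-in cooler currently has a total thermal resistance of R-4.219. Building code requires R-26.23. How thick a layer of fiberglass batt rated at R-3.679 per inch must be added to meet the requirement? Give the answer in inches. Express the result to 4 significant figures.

5.983 in

ΔR = 26.23 − 4.219 = 22.011 ft²·°F·h/BTU
L = ΔR / (R/in) = 22.011/3.679 = 5.9829 in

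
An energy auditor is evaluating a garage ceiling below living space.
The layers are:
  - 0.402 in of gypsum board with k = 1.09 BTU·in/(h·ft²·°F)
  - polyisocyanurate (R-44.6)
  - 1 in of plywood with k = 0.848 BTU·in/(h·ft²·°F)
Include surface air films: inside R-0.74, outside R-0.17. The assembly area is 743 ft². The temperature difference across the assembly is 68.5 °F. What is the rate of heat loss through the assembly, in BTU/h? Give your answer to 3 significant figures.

1080 BTU/h

0.402/1.09 = 0.3688
1/0.848 = 1.179
R_total = 0.74 + 0.3688 + 44.6 + 1.179 + 0.17 = 47.06 ft²·°F·h/BTU
Q = A·ΔT/R = 743 × 68.5 / 47.06 = 1082 BTU/h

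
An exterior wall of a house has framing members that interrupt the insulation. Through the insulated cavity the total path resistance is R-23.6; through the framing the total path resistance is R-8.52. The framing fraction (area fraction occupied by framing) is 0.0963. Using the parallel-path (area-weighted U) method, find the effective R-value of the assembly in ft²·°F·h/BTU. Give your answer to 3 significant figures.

20.2 ft²·°F·h/BTU

U_eff = 0.9037/23.6 + 0.0963/8.52 = 0.03829 + 0.0113 = 0.0496
R_eff = 1/U_eff = 20.16 ft²·°F·h/BTU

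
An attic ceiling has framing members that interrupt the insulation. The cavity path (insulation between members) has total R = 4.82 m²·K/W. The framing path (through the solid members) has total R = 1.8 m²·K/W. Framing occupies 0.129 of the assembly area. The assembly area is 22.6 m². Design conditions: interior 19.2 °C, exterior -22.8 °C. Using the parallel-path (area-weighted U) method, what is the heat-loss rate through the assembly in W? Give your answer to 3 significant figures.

U_eff = 0.871/4.82 + 0.129/1.8 = 0.1807 + 0.07167 = 0.2524
R_eff = 1/U_eff = 3.962 m²·K/W
Q = 22.6 × (19.2 − (-22.8)) / 3.962 = 239.6 W

240 W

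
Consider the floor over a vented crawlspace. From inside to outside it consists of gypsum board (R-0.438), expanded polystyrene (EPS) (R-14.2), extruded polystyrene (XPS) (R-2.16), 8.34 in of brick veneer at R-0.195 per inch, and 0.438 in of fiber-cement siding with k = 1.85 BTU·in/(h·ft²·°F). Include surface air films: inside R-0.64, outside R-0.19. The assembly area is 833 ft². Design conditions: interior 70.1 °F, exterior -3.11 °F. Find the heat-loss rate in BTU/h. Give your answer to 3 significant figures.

3130 BTU/h

8.34 × 0.195 = 1.626
0.438/1.85 = 0.2368
R_total = 0.64 + 0.438 + 14.2 + 2.16 + 1.626 + 0.2368 + 0.19 = 19.49 ft²·°F·h/BTU
Q = A·ΔT/R = 833 × (70.1 − (-3.11)) / 19.49 = 3129 BTU/h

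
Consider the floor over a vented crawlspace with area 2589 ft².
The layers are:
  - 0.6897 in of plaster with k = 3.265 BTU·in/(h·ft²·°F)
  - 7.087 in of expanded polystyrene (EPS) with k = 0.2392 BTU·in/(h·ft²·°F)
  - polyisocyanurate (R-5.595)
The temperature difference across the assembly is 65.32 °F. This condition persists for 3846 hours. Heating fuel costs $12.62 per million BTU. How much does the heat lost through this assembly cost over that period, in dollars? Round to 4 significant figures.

0.6897/3.265 = 0.21124
7.087/0.2392 = 29.628
R_total = 0.21124 + 29.628 + 5.595 = 35.434 ft²·°F·h/BTU
Q = 2589 × 65.32 / 35.434 = 4772.6 BTU/h
E = 4772.6 × 3846 = 18355000 BTU
Cost = 18355000/10⁶ × 12.62 = $231.65

231.6 dollars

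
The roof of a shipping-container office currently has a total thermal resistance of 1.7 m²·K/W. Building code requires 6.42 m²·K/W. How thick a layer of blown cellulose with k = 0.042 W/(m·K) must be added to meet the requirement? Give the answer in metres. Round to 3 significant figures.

ΔR = 6.42 − 1.7 = 4.72 m²·K/W
L = ΔR × k = 4.72 × 0.042 = 0.1982 m

0.198 m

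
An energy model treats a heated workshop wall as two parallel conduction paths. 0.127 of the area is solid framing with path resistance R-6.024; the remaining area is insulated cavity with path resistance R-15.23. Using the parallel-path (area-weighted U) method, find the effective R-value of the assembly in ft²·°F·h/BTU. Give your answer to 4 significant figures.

12.75 ft²·°F·h/BTU

U_eff = 0.873/15.23 + 0.127/6.024 = 0.057321 + 0.021082 = 0.078403
R_eff = 1/U_eff = 12.755 ft²·°F·h/BTU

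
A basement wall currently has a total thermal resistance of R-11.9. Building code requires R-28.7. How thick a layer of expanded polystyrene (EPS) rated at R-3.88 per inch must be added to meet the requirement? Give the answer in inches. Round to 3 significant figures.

ΔR = 28.7 − 11.9 = 16.8 ft²·°F·h/BTU
L = ΔR / (R/in) = 16.8/3.88 = 4.33 in

4.33 in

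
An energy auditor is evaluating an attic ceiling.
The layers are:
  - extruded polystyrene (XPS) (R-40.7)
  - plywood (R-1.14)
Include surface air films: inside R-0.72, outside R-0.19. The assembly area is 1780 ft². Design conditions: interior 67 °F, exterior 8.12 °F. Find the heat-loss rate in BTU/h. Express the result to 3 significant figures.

2450 BTU/h

R_total = 0.72 + 40.7 + 1.14 + 0.19 = 42.75 ft²·°F·h/BTU
Q = A·ΔT/R = 1780 × (67 − 8.12) / 42.75 = 2452 BTU/h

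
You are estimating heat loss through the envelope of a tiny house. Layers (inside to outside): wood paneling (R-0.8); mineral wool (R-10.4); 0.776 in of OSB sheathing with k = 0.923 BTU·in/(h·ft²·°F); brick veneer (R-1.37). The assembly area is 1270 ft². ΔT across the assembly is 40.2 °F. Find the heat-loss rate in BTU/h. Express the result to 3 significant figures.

0.776/0.923 = 0.8407
R_total = 0.8 + 10.4 + 0.8407 + 1.37 = 13.41 ft²·°F·h/BTU
Q = A·ΔT/R = 1270 × 40.2 / 13.41 = 3807 BTU/h

3810 BTU/h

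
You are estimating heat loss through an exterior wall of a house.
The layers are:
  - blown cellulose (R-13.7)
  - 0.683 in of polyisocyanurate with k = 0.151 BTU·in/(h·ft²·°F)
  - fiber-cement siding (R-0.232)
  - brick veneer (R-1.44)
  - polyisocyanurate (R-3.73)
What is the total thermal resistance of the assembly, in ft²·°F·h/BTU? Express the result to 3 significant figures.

0.683/0.151 = 4.523
R_total = 13.7 + 4.523 + 0.232 + 1.44 + 3.73 = 23.63 ft²·°F·h/BTU

23.6 ft²·°F·h/BTU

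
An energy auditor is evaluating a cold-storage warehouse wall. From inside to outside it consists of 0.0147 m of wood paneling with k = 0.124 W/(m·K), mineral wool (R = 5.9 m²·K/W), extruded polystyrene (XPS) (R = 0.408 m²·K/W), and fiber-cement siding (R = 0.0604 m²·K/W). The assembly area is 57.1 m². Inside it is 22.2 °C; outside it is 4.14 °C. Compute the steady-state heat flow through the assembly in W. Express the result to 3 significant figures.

159 W

0.0147/0.124 = 0.1185
R_total = 0.1185 + 5.9 + 0.408 + 0.0604 = 6.487 m²·K/W
Q = A·ΔT/R = 57.1 × (22.2 − 4.14) / 6.487 = 159 W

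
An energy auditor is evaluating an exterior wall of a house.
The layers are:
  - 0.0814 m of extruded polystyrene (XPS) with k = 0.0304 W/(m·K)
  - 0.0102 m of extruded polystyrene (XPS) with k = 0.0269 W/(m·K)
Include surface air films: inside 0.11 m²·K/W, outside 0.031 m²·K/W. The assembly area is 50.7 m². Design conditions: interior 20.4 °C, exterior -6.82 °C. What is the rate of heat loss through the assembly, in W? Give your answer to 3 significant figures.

0.0814/0.0304 = 2.678
0.0102/0.0269 = 0.3792
R_total = 0.11 + 2.678 + 0.3792 + 0.031 = 3.198 m²·K/W
Q = A·ΔT/R = 50.7 × (20.4 − (-6.82)) / 3.198 = 431.6 W

432 W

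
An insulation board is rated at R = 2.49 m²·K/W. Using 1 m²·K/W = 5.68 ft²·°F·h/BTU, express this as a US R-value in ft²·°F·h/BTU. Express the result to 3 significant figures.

R_US = 2.49 × 5.68 = 14.14

14.1 ft²·°F·h/BTU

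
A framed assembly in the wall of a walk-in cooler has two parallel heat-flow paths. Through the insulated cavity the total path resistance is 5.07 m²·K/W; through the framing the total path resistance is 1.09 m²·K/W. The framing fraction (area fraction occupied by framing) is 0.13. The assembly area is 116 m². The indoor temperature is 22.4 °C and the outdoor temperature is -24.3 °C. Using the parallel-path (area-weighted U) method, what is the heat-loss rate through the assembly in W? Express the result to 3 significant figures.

1580 W

U_eff = 0.87/5.07 + 0.13/1.09 = 0.1716 + 0.1193 = 0.2909
R_eff = 1/U_eff = 3.438 m²·K/W
Q = 116 × (22.4 − (-24.3)) / 3.438 = 1576 W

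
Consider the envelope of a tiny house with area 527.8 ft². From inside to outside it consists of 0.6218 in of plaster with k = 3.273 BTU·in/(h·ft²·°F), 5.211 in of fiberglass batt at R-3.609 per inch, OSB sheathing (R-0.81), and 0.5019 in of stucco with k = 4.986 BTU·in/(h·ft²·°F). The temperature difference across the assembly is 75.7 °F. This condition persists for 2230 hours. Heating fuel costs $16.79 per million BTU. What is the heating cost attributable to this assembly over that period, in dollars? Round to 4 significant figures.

0.6218/3.273 = 0.18998
5.211 × 3.609 = 18.806
0.5019/4.986 = 0.10066
R_total = 0.18998 + 18.806 + 0.81 + 0.10066 = 19.907 ft²·°F·h/BTU
Q = 527.8 × 75.7 / 19.907 = 2007 BTU/h
E = 2007 × 2230 = 4475700 BTU
Cost = 4475700/10⁶ × 16.79 = $75.147

75.15 dollars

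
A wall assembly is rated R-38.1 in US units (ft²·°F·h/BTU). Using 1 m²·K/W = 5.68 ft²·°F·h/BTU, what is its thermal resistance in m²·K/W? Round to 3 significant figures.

R_SI = 38.1/5.68 = 6.708

6.71 m²·K/W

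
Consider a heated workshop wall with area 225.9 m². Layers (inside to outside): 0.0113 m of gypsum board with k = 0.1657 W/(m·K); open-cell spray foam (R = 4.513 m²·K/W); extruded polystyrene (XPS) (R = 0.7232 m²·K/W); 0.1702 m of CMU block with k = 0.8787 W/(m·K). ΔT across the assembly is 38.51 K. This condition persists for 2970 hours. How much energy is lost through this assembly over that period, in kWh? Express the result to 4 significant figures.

4699 kWh

0.0113/0.1657 = 0.068196
0.1702/0.8787 = 0.1937
R_total = 0.068196 + 4.513 + 0.7232 + 0.1937 = 5.4981 m²·K/W
Q = 225.9 × 38.51 / 5.4981 = 1582.3 W
E = 1582.3 W × 2970 h / 1000 = 4699.3 kWh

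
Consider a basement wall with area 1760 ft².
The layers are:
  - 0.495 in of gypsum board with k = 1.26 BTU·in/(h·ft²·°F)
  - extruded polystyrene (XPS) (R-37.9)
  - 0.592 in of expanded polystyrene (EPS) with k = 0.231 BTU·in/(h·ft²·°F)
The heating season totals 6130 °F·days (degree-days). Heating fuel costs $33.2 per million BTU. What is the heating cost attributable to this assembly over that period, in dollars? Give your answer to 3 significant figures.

210 dollars

0.495/1.26 = 0.3929
0.592/0.231 = 2.563
R_total = 0.3929 + 37.9 + 2.563 = 40.86 ft²·°F·h/BTU
E = A × HDD × 24 / R = 1760 × 6130 × 24 / 40.86 = 6338000 BTU
Cost = 6338000/10⁶ × 33.2 = $210.4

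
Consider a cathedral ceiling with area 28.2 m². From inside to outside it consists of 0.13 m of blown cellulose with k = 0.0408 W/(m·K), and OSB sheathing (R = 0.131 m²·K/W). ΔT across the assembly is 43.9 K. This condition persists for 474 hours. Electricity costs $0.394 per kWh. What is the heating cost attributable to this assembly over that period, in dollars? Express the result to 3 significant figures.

69.7 dollars

0.13/0.0408 = 3.186
R_total = 3.186 + 0.131 = 3.317 m²·K/W
Q = 28.2 × 43.9 / 3.317 = 373.2 W
E = 373.2 W × 474 h / 1000 = 176.9 kWh
Cost = 176.9 × 0.394 = $69.7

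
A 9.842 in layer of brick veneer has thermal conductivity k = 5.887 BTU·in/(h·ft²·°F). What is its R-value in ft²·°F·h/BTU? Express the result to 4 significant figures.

R = L/k = 9.842/5.887 = 1.6718 ft²·°F·h/BTU

1.672 ft²·°F·h/BTU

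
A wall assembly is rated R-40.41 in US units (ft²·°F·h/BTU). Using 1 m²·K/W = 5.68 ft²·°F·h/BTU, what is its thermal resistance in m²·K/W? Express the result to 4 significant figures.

R_SI = 40.41/5.68 = 7.1144

7.114 m²·K/W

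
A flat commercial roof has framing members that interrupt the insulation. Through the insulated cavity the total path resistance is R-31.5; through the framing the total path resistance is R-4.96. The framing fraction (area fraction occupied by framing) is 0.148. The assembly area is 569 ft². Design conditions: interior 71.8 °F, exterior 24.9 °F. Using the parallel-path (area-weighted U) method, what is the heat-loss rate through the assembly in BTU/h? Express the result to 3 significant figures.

1520 BTU/h

U_eff = 0.852/31.5 + 0.148/4.96 = 0.02705 + 0.02984 = 0.05689
R_eff = 1/U_eff = 17.58 ft²·°F·h/BTU
Q = 569 × (71.8 − 24.9) / 17.58 = 1518 BTU/h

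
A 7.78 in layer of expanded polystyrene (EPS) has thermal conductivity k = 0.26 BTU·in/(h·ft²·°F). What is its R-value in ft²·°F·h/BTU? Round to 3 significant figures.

29.9 ft²·°F·h/BTU

R = L/k = 7.78/0.26 = 29.92 ft²·°F·h/BTU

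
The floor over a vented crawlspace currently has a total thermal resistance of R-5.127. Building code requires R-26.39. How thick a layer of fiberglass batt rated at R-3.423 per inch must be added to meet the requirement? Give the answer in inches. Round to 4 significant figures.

ΔR = 26.39 − 5.127 = 21.263 ft²·°F·h/BTU
L = ΔR / (R/in) = 21.263/3.423 = 6.2118 in

6.212 in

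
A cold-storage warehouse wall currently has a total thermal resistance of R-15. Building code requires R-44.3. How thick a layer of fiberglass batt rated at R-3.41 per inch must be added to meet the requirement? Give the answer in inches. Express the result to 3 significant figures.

ΔR = 44.3 − 15 = 29.3 ft²·°F·h/BTU
L = ΔR / (R/in) = 29.3/3.41 = 8.592 in

8.59 in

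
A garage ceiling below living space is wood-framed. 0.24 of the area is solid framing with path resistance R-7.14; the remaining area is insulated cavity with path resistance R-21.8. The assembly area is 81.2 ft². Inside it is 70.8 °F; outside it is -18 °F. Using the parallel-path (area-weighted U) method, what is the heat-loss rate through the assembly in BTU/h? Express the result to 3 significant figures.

494 BTU/h

U_eff = 0.76/21.8 + 0.24/7.14 = 0.03486 + 0.03361 = 0.06848
R_eff = 1/U_eff = 14.6 ft²·°F·h/BTU
Q = 81.2 × (70.8 − (-18)) / 14.6 = 493.7 BTU/h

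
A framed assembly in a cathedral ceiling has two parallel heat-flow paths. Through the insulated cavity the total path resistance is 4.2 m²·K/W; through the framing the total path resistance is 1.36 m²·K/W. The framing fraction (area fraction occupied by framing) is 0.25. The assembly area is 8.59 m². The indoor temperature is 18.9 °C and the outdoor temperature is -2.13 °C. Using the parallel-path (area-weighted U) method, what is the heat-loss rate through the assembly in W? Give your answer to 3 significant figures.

U_eff = 0.75/4.2 + 0.25/1.36 = 0.1786 + 0.1838 = 0.3624
R_eff = 1/U_eff = 2.759 m²·K/W
Q = 8.59 × (18.9 − (-2.13)) / 2.759 = 65.47 W

65.5 W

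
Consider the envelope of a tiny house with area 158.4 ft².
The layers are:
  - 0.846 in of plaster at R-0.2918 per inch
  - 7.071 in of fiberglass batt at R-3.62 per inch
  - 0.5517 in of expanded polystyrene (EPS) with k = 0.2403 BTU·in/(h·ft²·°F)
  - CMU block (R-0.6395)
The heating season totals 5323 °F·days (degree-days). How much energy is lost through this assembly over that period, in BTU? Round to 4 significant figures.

703100 BTU

0.846 × 0.2918 = 0.24686
7.071 × 3.62 = 25.597
0.5517/0.2403 = 2.2959
R_total = 0.24686 + 25.597 + 2.2959 + 0.6395 = 28.779 ft²·°F·h/BTU
E = A × HDD × 24 / R = 158.4 × 5323 × 24 / 28.779 = 703140 BTU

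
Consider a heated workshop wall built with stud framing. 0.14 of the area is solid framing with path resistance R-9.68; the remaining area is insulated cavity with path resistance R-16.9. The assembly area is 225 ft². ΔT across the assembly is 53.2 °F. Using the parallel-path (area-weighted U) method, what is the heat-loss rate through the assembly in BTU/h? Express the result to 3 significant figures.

782 BTU/h

U_eff = 0.86/16.9 + 0.14/9.68 = 0.05089 + 0.01446 = 0.06535
R_eff = 1/U_eff = 15.3 ft²·°F·h/BTU
Q = 225 × 53.2 / 15.3 = 782.2 BTU/h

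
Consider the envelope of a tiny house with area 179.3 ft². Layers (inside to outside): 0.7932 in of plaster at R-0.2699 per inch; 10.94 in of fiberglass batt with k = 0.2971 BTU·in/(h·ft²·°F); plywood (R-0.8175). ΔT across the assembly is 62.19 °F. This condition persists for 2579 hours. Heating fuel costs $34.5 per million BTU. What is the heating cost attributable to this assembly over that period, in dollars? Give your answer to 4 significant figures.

26.21 dollars

0.7932 × 0.2699 = 0.21408
10.94/0.2971 = 36.823
R_total = 0.21408 + 36.823 + 0.8175 = 37.854 ft²·°F·h/BTU
Q = 179.3 × 62.19 / 37.854 = 294.57 BTU/h
E = 294.57 × 2579 = 759690 BTU
Cost = 759690/10⁶ × 34.5 = $26.209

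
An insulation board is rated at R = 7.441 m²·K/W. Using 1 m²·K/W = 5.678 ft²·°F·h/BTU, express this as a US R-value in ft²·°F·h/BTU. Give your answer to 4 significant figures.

42.25 ft²·°F·h/BTU

R_US = 7.441 × 5.678 = 42.25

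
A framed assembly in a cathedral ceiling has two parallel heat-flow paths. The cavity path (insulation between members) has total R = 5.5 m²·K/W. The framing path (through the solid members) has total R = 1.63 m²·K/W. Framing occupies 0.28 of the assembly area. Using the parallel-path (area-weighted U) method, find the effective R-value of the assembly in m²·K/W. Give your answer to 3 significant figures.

U_eff = 0.72/5.5 + 0.28/1.63 = 0.1309 + 0.1718 = 0.3027
R_eff = 1/U_eff = 3.304 m²·K/W

3.30 m²·K/W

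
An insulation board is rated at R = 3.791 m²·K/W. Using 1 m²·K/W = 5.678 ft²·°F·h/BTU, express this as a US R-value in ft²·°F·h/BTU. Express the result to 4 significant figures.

R_US = 3.791 × 5.678 = 21.525

21.53 ft²·°F·h/BTU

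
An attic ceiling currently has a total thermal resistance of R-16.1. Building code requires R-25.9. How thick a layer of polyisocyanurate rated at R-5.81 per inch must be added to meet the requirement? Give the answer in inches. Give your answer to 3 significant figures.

1.69 in

ΔR = 25.9 − 16.1 = 9.8 ft²·°F·h/BTU
L = ΔR / (R/in) = 9.8/5.81 = 1.687 in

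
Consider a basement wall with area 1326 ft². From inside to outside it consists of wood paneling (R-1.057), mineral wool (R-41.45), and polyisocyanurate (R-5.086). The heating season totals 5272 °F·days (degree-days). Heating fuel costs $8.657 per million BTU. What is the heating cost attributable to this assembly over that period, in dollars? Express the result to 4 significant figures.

R_total = 1.057 + 41.45 + 5.086 = 47.593 ft²·°F·h/BTU
E = A × HDD × 24 / R = 1326 × 5272 × 24 / 47.593 = 3525200 BTU
Cost = 3525200/10⁶ × 8.657 = $30.518

30.52 dollars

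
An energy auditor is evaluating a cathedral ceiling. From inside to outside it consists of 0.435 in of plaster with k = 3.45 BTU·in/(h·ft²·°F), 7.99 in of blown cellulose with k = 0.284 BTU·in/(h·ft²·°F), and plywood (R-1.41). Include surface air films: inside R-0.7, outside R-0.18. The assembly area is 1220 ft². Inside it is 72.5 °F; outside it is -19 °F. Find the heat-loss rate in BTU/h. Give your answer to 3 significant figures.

0.435/3.45 = 0.1261
7.99/0.284 = 28.13
R_total = 0.7 + 0.1261 + 28.13 + 1.41 + 0.18 = 30.55 ft²·°F·h/BTU
Q = A·ΔT/R = 1220 × (72.5 − (-19)) / 30.55 = 3654 BTU/h

3650 BTU/h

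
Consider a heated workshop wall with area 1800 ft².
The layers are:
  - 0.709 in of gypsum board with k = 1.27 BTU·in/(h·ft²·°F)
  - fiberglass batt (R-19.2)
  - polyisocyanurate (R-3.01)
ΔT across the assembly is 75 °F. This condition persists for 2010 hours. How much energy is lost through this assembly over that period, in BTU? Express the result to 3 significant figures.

0.709/1.27 = 0.5583
R_total = 0.5583 + 19.2 + 3.01 = 22.77 ft²·°F·h/BTU
Q = 1800 × 75 / 22.77 = 5929 BTU/h
E = 5929 × 2010 = 11920000 BTU

11900000 BTU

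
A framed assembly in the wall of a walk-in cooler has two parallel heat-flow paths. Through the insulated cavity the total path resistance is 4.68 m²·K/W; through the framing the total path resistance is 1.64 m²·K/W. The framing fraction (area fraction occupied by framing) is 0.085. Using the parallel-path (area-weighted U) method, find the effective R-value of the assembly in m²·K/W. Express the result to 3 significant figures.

4.04 m²·K/W

U_eff = 0.915/4.68 + 0.085/1.64 = 0.1955 + 0.05183 = 0.2473
R_eff = 1/U_eff = 4.043 m²·K/W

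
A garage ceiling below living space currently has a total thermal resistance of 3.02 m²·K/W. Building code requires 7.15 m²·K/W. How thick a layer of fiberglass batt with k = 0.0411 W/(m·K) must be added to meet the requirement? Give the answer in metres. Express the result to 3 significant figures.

ΔR = 7.15 − 3.02 = 4.13 m²·K/W
L = ΔR × k = 4.13 × 0.0411 = 0.1697 m

0.170 m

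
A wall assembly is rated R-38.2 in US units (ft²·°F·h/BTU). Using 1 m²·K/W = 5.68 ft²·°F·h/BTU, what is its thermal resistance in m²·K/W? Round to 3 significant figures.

6.73 m²·K/W

R_SI = 38.2/5.68 = 6.725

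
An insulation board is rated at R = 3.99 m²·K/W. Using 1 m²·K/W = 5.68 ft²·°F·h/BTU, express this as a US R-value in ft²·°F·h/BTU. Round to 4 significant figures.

R_US = 3.99 × 5.68 = 22.663

22.66 ft²·°F·h/BTU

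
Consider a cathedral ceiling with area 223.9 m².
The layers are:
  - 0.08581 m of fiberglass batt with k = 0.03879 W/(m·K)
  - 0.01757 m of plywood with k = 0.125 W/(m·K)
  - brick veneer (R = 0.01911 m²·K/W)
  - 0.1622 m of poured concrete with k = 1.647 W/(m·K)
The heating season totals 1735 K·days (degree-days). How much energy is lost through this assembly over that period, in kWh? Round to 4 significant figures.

3774 kWh

0.08581/0.03879 = 2.2122
0.01757/0.125 = 0.14056
0.1622/1.647 = 0.098482
R_total = 2.2122 + 0.14056 + 0.01911 + 0.098482 = 2.4703 m²·K/W
E = A × HDD × 24 / R / 1000 = 223.9 × 1735 × 24 / 2.4703 / 1000 = 3774.1 kWh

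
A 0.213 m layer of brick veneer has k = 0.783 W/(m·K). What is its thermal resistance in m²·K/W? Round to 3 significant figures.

0.272 m²·K/W

R = L/k = 0.213/0.783 = 0.272 m²·K/W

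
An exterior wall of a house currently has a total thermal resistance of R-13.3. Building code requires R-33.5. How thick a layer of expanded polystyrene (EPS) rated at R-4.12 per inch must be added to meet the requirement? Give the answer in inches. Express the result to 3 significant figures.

ΔR = 33.5 − 13.3 = 20.2 ft²·°F·h/BTU
L = ΔR / (R/in) = 20.2/4.12 = 4.903 in

4.90 in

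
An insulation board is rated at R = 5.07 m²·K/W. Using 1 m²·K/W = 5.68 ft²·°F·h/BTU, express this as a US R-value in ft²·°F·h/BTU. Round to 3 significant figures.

28.8 ft²·°F·h/BTU

R_US = 5.07 × 5.68 = 28.8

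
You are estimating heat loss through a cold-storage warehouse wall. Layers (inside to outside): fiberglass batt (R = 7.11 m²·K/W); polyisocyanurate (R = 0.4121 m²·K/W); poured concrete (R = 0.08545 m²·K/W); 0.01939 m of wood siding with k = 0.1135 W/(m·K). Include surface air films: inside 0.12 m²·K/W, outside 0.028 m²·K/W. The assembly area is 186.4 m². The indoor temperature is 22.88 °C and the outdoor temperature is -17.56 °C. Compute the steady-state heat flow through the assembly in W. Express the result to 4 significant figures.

951.0 W

0.01939/0.1135 = 0.17084
R_total = 0.12 + 7.11 + 0.4121 + 0.08545 + 0.17084 + 0.028 = 7.9264 m²·K/W
Q = A·ΔT/R = 186.4 × (22.88 − (-17.56)) / 7.9264 = 951 W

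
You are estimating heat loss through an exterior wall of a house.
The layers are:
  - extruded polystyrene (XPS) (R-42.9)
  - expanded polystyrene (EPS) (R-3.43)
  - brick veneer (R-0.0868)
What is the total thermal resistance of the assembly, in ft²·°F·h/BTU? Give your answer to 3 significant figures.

46.4 ft²·°F·h/BTU

R_total = 42.9 + 3.43 + 0.0868 = 46.42 ft²·°F·h/BTU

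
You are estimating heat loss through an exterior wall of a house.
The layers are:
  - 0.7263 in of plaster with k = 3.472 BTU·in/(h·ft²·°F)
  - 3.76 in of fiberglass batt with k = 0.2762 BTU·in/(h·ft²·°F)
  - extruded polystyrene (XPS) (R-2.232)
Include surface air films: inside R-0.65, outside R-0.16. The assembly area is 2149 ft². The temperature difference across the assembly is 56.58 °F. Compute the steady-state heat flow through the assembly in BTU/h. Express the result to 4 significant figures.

7210 BTU/h

0.7263/3.472 = 0.20919
3.76/0.2762 = 13.613
R_total = 0.65 + 0.20919 + 13.613 + 2.232 + 0.16 = 16.865 ft²·°F·h/BTU
Q = A·ΔT/R = 2149 × 56.58 / 16.865 = 7209.8 BTU/h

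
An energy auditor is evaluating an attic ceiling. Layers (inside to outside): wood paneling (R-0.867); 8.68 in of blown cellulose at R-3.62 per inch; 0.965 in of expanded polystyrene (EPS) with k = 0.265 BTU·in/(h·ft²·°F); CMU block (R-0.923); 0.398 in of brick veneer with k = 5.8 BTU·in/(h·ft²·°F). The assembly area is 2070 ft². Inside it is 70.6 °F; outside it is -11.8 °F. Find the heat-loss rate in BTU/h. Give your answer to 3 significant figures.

8.68 × 3.62 = 31.42
0.965/0.265 = 3.642
0.398/5.8 = 0.06862
R_total = 0.867 + 31.42 + 3.642 + 0.923 + 0.06862 = 36.92 ft²·°F·h/BTU
Q = A·ΔT/R = 2070 × (70.6 − (-11.8)) / 36.92 = 4620 BTU/h

4620 BTU/h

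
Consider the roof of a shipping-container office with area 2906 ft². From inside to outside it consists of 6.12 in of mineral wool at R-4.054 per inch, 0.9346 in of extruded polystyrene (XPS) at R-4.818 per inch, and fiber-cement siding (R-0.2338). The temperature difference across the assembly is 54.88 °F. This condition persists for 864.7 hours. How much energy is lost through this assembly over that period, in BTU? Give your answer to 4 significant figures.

6.12 × 4.054 = 24.81
0.9346 × 4.818 = 4.5029
R_total = 24.81 + 4.5029 + 0.2338 = 29.547 ft²·°F·h/BTU
Q = 2906 × 54.88 / 29.547 = 5397.5 BTU/h
E = 5397.5 × 864.7 = 4667200 BTU

4667000 BTU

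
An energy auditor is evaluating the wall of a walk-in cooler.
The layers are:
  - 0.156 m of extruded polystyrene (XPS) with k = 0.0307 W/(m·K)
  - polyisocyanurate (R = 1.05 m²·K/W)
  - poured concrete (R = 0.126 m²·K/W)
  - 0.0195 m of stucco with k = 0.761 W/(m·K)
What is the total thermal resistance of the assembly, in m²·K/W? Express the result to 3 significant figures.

6.28 m²·K/W

0.156/0.0307 = 5.081
0.0195/0.761 = 0.02562
R_total = 5.081 + 1.05 + 0.126 + 0.02562 = 6.283 m²·K/W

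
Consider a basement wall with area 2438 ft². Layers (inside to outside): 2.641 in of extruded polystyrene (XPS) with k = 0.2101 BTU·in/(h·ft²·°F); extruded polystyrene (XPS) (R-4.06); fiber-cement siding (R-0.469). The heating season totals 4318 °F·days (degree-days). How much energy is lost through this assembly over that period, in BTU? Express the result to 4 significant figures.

2.641/0.2101 = 12.57
R_total = 12.57 + 4.06 + 0.469 = 17.099 ft²·°F·h/BTU
E = A × HDD × 24 / R = 2438 × 4318 × 24 / 17.099 = 14776000 BTU

14780000 BTU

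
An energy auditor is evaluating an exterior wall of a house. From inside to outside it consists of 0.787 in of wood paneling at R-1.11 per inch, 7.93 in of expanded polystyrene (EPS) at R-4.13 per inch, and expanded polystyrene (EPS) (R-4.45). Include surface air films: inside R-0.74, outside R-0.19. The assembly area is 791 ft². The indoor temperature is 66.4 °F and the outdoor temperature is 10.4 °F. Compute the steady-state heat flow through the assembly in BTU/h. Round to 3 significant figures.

1140 BTU/h

0.787 × 1.11 = 0.8736
7.93 × 4.13 = 32.75
R_total = 0.74 + 0.8736 + 32.75 + 4.45 + 0.19 = 39 ft²·°F·h/BTU
Q = A·ΔT/R = 791 × (66.4 − 10.4) / 39 = 1136 BTU/h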